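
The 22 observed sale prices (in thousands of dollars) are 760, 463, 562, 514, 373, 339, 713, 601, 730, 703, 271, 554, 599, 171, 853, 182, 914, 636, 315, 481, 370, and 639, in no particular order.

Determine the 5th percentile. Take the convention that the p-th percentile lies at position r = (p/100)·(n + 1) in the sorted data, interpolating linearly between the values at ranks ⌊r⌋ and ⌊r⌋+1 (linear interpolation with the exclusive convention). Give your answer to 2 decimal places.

Sorted: 171, 182, 271, 315, 339, 370, 373, 463, 481, 514, 554, 562, 599, 601, 636, 639, 703, 713, 730, 760, 853, 914.
n = 22.
r = (5/100)·(22 + 1) = 1.15.
Rank 1 is 171 and rank 2 is 182.
Interpolate: 171 + 0.15·(182 − 171) = 171 + 0.15·11 = 172.65.

172.65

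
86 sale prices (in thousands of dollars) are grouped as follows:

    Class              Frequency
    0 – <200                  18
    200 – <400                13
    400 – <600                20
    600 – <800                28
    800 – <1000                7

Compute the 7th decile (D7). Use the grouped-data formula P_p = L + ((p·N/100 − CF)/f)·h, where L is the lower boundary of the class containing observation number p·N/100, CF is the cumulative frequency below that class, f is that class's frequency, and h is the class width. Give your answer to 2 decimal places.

665.71

N = 86; target position k = 70/100 · 86 = 60.2.
Cumulative frequencies: 18, 31, 51, 79, 86.
Observation 60.2 falls in the class 600 – <800.
L = 600, CF = 51, f = 28, h = 200.
P70 = 600 + ((60.2 − 51)/28)·200 = 600 + 65.7143 = 665.714.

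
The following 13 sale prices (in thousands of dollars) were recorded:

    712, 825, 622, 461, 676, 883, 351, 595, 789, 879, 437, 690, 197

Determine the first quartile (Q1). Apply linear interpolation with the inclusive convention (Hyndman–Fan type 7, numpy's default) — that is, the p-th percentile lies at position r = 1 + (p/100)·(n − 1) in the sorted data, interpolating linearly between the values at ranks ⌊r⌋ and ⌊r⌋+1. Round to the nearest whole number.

Sorted: 197, 351, 437, 461, 595, 622, 676, 690, 712, 789, 825, 879, 883.
n = 13.
r = 1 + (25/100)·(13 − 1) = 1 + 3 = 4.
r is an integer, so P25 is the value at rank 4: 461.

461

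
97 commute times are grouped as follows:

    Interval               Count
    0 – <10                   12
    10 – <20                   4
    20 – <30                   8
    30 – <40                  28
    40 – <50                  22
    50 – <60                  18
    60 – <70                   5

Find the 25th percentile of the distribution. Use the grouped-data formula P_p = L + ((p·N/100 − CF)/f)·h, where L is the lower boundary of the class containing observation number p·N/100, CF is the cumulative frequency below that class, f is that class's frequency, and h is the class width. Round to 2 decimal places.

30.09

N = 97; target position k = 25/100 · 97 = 24.25.
Cumulative frequencies: 12, 16, 24, 52, 74, 92, 97.
Observation 24.25 falls in the class 30 – <40.
L = 30, CF = 24, f = 28, h = 10.
P25 = 30 + ((24.25 − 24)/28)·10 = 30 + 0.0892857 = 30.0893.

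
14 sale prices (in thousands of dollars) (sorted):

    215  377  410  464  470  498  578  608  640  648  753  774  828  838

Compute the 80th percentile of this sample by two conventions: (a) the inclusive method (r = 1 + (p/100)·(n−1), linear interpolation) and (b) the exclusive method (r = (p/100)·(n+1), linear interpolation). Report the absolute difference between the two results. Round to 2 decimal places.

n = 14.
(a) r = 11.4; between ranks 11 (753) and 12 (774): 761.4.
(b) r = 12 → value at rank 12 = 774.
|761.4 − 774| = 12.6.

12.60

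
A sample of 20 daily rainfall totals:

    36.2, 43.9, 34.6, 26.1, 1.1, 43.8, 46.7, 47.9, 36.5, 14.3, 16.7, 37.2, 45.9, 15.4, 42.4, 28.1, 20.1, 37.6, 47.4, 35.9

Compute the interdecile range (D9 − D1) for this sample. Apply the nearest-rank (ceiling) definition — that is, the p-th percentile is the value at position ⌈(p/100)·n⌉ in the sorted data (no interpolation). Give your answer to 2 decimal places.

Sorted: 1.1, 14.3, 15.4, 16.7, 20.1, 26.1, 28.1, 34.6, 35.9, 36.2, 36.5, 37.2, 37.6, 42.4, 43.8, 43.9, 45.9, 46.7, 47.4, 47.9.
n = 20.
P10: rank ⌈10/100·20⌉ = 2 → 14.3.
P90: rank ⌈90/100·20⌉ = 18 → 46.7.
Difference: 46.7 − 14.3 = 32.4.

32.40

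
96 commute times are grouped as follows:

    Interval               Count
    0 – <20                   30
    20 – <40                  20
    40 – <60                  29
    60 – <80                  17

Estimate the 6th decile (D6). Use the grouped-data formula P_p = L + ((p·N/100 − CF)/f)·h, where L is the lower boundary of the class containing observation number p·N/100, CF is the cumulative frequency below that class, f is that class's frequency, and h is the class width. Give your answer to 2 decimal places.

45.24

N = 96; target position k = 60/100 · 96 = 57.6.
Cumulative frequencies: 30, 50, 79, 96.
Observation 57.6 falls in the class 40 – <60.
L = 40, CF = 50, f = 29, h = 20.
P60 = 40 + ((57.6 − 50)/29)·20 = 40 + 5.24138 = 45.2414.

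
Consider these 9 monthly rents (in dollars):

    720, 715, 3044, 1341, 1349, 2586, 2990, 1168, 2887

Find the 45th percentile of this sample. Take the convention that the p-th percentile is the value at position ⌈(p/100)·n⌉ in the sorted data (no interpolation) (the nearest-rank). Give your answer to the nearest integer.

Sorted: 715, 720, 1168, 1341, 1349, 2586, 2887, 2990, 3044.
n = 9.
Position = ⌈45/100 · 9⌉ = ⌈4.05⌉ = 5.
The value at rank 5 is 1349.

1349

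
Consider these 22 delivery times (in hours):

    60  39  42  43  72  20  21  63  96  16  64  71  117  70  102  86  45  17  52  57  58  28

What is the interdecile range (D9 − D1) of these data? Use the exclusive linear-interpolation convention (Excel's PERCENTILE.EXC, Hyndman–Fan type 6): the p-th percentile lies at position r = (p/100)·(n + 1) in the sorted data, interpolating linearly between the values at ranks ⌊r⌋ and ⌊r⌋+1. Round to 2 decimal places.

Sorted: 16, 17, 20, 21, 28, 39, 42, 43, 45, 52, 57, 58, 60, 63, 64, 70, 71, 72, 86, 96, 102, 117.
n = 22.
P10: r = 2.3; ranks 2–3 are 17, 20; interpolating gives 17.9.
P90: r = 20.7; ranks 20–21 are 96, 102; interpolating gives 100.2.
Difference: 100.2 − 17.9 = 82.3.

82.30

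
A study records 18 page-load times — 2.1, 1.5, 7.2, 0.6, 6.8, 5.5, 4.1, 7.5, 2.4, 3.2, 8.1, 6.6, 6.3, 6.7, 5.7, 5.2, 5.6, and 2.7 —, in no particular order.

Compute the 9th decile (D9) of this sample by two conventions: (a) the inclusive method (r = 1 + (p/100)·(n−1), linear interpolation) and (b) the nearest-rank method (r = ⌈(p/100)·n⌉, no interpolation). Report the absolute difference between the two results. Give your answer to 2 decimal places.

0.21

Sorted: 0.6, 1.5, 2.1, 2.4, 2.7, 3.2, 4.1, 5.2, 5.5, 5.6, 5.7, 6.3, 6.6, 6.7, 6.8, 7.2, 7.5, 8.1.
n = 18.
(a) r = 16.3; between ranks 16 (7.2) and 17 (7.5): 7.29.
(b) the nearest-rank method: rank 17 → 7.5.
|7.29 − 7.5| = 0.21.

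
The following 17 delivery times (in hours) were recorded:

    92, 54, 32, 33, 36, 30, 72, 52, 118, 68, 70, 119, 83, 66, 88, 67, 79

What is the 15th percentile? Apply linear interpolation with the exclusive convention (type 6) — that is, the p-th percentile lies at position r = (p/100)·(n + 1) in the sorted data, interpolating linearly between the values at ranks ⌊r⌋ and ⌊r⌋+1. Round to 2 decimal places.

Sorted: 30, 32, 33, 36, 52, 54, 66, 67, 68, 70, 72, 79, 83, 88, 92, 118, 119.
n = 17.
r = (15/100)·(17 + 1) = 2.7.
Rank 2 is 32 and rank 3 is 33.
Interpolate: 32 + 0.7·(33 − 32) = 32 + 0.7·1 = 32.7.

32.70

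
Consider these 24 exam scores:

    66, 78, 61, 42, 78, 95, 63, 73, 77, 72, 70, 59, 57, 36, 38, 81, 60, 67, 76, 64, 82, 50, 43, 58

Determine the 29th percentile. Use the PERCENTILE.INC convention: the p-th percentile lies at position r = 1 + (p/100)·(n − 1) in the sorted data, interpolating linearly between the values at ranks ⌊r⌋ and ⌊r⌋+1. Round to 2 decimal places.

58.67

Sorted: 36, 38, 42, 43, 50, 57, 58, 59, 60, 61, 63, 64, 66, 67, 70, 72, 73, 76, 77, 78, 78, 81, 82, 95.
n = 24.
r = 1 + (29/100)·(24 − 1) = 1 + 6.67 = 7.67.
Rank 7 is 58 and rank 8 is 59.
Interpolate: 58 + 0.67·(59 − 58) = 58 + 0.67·1 = 58.67.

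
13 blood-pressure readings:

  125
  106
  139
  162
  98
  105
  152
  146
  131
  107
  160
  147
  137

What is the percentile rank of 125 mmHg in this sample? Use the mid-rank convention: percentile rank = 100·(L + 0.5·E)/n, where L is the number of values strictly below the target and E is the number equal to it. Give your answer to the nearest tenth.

34.6

Sorted: 98, 105, 106, 107, 125, 131, 137, 139, 146, 147, 152, 160, 162.
Count below 125: L = 4; count equal: E = 1; n = 13.
Percentile rank = 100·(4 + 0.5·1)/13 = 100·4.5/13 = 34.62.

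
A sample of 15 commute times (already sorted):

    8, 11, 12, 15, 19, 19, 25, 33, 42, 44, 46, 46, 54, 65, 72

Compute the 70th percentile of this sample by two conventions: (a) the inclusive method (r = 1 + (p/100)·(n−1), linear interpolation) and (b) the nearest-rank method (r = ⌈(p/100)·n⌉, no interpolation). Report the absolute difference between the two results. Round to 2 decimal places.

0.40

n = 15.
(a) r = 10.8; between ranks 10 (44) and 11 (46): 45.6.
(b) the nearest-rank method: rank 11 → 46.
|45.6 − 46| = 0.4.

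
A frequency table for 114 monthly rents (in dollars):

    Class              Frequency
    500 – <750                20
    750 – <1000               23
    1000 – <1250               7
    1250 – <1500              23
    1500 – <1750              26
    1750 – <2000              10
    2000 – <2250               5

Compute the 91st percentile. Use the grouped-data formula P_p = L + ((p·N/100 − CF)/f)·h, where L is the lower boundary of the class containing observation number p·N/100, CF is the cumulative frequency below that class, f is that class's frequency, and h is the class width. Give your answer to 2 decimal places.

1868.50

N = 114; target position k = 91/100 · 114 = 103.74.
Cumulative frequencies: 20, 43, 50, 73, 99, 109, 114.
Observation 103.74 falls in the class 1750 – <2000.
L = 1750, CF = 99, f = 10, h = 250.
P91 = 1750 + ((103.74 − 99)/10)·250 = 1750 + 118.5 = 1868.5.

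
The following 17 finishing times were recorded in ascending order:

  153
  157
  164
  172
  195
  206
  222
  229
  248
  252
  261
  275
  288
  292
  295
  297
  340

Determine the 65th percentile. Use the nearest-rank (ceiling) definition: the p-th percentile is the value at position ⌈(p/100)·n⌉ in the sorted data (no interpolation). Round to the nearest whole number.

n = 17.
Position = ⌈65/100 · 17⌉ = ⌈11.05⌉ = 12.
The value at rank 12 is 275.

275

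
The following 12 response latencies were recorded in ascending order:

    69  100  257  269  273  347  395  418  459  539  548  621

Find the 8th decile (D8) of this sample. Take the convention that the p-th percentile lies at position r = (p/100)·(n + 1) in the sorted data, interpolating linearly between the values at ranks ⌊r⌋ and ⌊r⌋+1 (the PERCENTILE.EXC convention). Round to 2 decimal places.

542.60

n = 12.
r = (80/100)·(12 + 1) = 10.4.
Rank 10 is 539 and rank 11 is 548.
Interpolate: 539 + 0.4·(548 − 539) = 539 + 0.4·9 = 542.6.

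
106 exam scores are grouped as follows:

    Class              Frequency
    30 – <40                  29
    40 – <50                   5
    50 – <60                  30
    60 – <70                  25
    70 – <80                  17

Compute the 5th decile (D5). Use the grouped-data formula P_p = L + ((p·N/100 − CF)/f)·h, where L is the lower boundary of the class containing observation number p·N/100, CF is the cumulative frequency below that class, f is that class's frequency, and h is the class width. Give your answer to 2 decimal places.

56.33

N = 106; target position k = 50/100 · 106 = 53.
Cumulative frequencies: 29, 34, 64, 89, 106.
Observation 53 falls in the class 50 – <60.
L = 50, CF = 34, f = 30, h = 10.
P50 = 50 + ((53 − 34)/30)·10 = 50 + 6.33333 = 56.3333.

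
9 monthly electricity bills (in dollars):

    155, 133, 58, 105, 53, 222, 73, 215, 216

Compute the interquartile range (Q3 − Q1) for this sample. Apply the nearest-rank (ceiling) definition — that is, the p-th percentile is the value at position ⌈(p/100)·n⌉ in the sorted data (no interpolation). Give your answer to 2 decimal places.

Sorted: 53, 58, 73, 105, 133, 155, 215, 216, 222.
n = 9.
P25: rank ⌈25/100·9⌉ = 3 → 73.
P75: rank ⌈75/100·9⌉ = 7 → 215.
Difference: 215 − 73 = 142.

142.00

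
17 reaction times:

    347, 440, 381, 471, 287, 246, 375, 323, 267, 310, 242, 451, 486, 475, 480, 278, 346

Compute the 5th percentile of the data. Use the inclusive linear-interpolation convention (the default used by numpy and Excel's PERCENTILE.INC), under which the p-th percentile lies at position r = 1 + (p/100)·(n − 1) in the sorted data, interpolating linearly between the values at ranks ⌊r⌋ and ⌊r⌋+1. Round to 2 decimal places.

Sorted: 242, 246, 267, 278, 287, 310, 323, 346, 347, 375, 381, 440, 451, 471, 475, 480, 486.
n = 17.
r = 1 + (5/100)·(17 − 1) = 1 + 0.8 = 1.8.
Rank 1 is 242 and rank 2 is 246.
Interpolate: 242 + 0.8·(246 − 242) = 242 + 0.8·4 = 245.2.

245.20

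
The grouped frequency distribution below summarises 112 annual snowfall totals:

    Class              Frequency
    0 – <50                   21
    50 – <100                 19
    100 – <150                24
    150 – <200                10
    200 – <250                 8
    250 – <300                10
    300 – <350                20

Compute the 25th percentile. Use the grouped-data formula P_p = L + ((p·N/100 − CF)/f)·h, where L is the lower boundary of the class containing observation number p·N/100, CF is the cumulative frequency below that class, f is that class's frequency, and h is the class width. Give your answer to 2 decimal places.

N = 112; target position k = 25/100 · 112 = 28.
Cumulative frequencies: 21, 40, 64, 74, 82, 92, 112.
Observation 28 falls in the class 50 – <100.
L = 50, CF = 21, f = 19, h = 50.
P25 = 50 + ((28 − 21)/19)·50 = 50 + 18.4211 = 68.4211.

68.42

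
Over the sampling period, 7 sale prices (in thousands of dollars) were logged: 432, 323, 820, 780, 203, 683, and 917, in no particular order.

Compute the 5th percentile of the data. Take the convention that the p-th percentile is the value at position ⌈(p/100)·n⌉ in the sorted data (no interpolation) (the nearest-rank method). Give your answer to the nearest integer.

203

Sorted: 203, 323, 432, 683, 780, 820, 917.
n = 7.
Position = ⌈5/100 · 7⌉ = ⌈0.35⌉ = 1.
The value at rank 1 is 203.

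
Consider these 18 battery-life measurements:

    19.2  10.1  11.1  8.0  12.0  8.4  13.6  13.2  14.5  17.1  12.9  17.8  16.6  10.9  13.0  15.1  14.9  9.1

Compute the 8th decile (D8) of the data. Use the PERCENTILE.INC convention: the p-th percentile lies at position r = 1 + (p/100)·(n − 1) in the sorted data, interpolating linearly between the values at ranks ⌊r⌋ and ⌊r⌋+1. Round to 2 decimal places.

Sorted: 8.0, 8.4, 9.1, 10.1, 10.9, 11.1, 12.0, 12.9, 13.0, 13.2, 13.6, 14.5, 14.9, 15.1, 16.6, 17.1, 17.8, 19.2.
n = 18.
r = 1 + (80/100)·(18 − 1) = 1 + 13.6 = 14.6.
Rank 14 is 15.1 and rank 15 is 16.6.
Interpolate: 15.1 + 0.6·(16.6 − 15.1) = 15.1 + 0.6·1.5 = 16.

16.00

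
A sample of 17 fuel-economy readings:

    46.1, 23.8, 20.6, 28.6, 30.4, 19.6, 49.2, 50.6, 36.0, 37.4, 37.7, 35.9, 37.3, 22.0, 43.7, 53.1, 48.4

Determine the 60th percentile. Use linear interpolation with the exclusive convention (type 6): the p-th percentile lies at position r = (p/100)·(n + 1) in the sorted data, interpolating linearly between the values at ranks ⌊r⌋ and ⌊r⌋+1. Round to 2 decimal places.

Sorted: 19.6, 20.6, 22.0, 23.8, 28.6, 30.4, 35.9, 36.0, 37.3, 37.4, 37.7, 43.7, 46.1, 48.4, 49.2, 50.6, 53.1.
n = 17.
r = (60/100)·(17 + 1) = 10.8.
Rank 10 is 37.4 and rank 11 is 37.7.
Interpolate: 37.4 + 0.8·(37.7 − 37.4) = 37.4 + 0.8·0.3 = 37.64.

37.64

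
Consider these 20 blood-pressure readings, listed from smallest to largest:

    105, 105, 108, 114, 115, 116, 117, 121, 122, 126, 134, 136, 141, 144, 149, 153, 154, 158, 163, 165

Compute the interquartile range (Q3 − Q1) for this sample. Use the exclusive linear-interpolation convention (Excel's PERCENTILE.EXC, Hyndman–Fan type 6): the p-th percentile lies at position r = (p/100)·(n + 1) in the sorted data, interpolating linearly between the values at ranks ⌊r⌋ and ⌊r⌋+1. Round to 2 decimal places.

36.75

n = 20.
P25: r = 5.25; ranks 5–6 are 115, 116; interpolating gives 115.25.
P75: r = 15.75; ranks 15–16 are 149, 153; interpolating gives 152.
Difference: 152 − 115.25 = 36.75.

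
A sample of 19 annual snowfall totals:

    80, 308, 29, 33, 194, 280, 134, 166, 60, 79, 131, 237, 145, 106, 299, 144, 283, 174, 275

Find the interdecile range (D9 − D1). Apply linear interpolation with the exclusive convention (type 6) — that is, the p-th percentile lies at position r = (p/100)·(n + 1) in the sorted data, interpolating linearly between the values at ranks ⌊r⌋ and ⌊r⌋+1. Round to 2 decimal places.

266.00

Sorted: 29, 33, 60, 79, 80, 106, 131, 134, 144, 145, 166, 174, 194, 237, 275, 280, 283, 299, 308.
n = 19.
P10: r = 2 (integer) → 33.
P90: r = 18 (integer) → 299.
Difference: 299 − 33 = 266.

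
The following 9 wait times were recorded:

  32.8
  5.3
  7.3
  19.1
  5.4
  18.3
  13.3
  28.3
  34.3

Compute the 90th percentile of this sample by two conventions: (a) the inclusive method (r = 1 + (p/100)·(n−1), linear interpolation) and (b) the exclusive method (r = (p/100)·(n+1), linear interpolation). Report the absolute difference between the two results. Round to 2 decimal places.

Sorted: 5.3, 5.4, 7.3, 13.3, 18.3, 19.1, 28.3, 32.8, 34.3.
n = 9.
(a) r = 8.2; between ranks 8 (32.8) and 9 (34.3): 33.1.
(b) r = 9 → value at rank 9 = 34.3.
|33.1 − 34.3| = 1.2.

1.20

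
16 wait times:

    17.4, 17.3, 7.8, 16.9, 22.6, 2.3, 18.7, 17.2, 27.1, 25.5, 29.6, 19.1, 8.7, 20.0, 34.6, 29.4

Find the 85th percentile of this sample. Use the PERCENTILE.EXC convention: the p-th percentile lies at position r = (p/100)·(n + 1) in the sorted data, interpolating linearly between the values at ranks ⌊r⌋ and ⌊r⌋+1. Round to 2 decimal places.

29.49

Sorted: 2.3, 7.8, 8.7, 16.9, 17.2, 17.3, 17.4, 18.7, 19.1, 20.0, 22.6, 25.5, 27.1, 29.4, 29.6, 34.6.
n = 16.
r = (85/100)·(16 + 1) = 14.45.
Rank 14 is 29.4 and rank 15 is 29.6.
Interpolate: 29.4 + 0.45·(29.6 − 29.4) = 29.4 + 0.45·0.2 = 29.49.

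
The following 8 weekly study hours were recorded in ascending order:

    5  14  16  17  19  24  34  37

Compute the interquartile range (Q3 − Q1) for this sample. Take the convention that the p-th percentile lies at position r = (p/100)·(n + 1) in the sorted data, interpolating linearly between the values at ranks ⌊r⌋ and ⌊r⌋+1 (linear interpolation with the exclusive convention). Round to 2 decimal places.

n = 8.
P25: r = 2.25; ranks 2–3 are 14, 16; interpolating gives 14.5.
P75: r = 6.75; ranks 6–7 are 24, 34; interpolating gives 31.5.
Difference: 31.5 − 14.5 = 17.

17.00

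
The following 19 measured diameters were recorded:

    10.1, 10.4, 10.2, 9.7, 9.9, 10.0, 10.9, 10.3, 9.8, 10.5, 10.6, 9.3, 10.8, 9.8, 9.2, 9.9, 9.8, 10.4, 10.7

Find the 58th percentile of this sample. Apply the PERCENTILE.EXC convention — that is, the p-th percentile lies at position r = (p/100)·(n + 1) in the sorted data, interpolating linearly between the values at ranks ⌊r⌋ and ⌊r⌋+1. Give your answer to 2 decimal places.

Sorted: 9.2, 9.3, 9.7, 9.8, 9.8, 9.8, 9.9, 9.9, 10.0, 10.1, 10.2, 10.3, 10.4, 10.4, 10.5, 10.6, 10.7, 10.8, 10.9.
n = 19.
r = (58/100)·(19 + 1) = 11.6.
Rank 11 is 10.2 and rank 12 is 10.3.
Interpolate: 10.2 + 0.6·(10.3 − 10.2) = 10.2 + 0.6·0.1 = 10.26.

10.26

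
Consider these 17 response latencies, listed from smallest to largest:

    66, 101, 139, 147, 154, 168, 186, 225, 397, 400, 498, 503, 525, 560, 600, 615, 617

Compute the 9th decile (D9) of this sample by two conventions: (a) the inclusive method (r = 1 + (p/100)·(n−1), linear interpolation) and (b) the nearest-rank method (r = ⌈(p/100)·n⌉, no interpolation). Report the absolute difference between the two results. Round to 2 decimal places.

n = 17.
(a) r = 15.4; between ranks 15 (600) and 16 (615): 606.
(b) the nearest-rank method: rank 16 → 615.
|606 − 615| = 9.

9.00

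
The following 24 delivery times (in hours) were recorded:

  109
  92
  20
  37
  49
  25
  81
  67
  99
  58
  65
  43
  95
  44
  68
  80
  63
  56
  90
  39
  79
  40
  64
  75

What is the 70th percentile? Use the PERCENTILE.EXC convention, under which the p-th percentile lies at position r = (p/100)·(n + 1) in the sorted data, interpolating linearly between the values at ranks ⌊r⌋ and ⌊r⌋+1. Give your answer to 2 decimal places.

79.50

Sorted: 20, 25, 37, 39, 40, 43, 44, 49, 56, 58, 63, 64, 65, 67, 68, 75, 79, 80, 81, 90, 92, 95, 99, 109.
n = 24.
r = (70/100)·(24 + 1) = 17.5.
Rank 17 is 79 and rank 18 is 80.
Interpolate: 79 + 0.5·(80 − 79) = 79 + 0.5·1 = 79.5.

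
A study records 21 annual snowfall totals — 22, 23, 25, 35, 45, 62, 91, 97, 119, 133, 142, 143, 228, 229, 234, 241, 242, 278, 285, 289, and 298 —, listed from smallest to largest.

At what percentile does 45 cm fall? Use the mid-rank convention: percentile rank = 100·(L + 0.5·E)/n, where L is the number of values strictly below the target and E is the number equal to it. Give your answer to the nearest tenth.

21.4

Count below 45: L = 4; count equal: E = 1; n = 21.
Percentile rank = 100·(4 + 0.5·1)/21 = 100·4.5/21 = 21.43.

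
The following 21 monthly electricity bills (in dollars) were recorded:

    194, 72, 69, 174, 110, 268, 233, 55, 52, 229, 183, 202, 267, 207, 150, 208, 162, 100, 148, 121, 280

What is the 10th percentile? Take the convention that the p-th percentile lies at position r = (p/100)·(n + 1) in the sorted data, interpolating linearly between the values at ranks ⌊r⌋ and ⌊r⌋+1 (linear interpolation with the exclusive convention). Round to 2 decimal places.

57.80

Sorted: 52, 55, 69, 72, 100, 110, 121, 148, 150, 162, 174, 183, 194, 202, 207, 208, 229, 233, 267, 268, 280.
n = 21.
r = (10/100)·(21 + 1) = 2.2.
Rank 2 is 55 and rank 3 is 69.
Interpolate: 55 + 0.2·(69 − 55) = 55 + 0.2·14 = 57.8.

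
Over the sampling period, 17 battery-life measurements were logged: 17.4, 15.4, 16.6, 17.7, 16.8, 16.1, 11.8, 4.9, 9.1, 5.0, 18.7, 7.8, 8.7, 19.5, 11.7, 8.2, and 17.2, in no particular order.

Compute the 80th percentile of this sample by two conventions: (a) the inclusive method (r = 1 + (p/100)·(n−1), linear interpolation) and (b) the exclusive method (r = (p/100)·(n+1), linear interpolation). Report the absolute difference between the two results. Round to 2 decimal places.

0.16

Sorted: 4.9, 5.0, 7.8, 8.2, 8.7, 9.1, 11.7, 11.8, 15.4, 16.1, 16.6, 16.8, 17.2, 17.4, 17.7, 18.7, 19.5.
n = 17.
(a) r = 13.8; between ranks 13 (17.2) and 14 (17.4): 17.36.
(b) r = 14.4; between ranks 14 (17.4) and 15 (17.7): 17.52.
|17.36 − 17.52| = 0.16.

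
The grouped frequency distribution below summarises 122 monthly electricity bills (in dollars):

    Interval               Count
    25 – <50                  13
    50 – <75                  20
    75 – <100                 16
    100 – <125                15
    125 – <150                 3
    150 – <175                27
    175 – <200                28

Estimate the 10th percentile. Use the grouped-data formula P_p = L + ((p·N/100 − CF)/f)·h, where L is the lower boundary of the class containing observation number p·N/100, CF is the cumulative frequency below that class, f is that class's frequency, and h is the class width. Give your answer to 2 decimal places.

48.46

N = 122; target position k = 10/100 · 122 = 12.2.
Cumulative frequencies: 13, 33, 49, 64, 67, 94, 122.
Observation 12.2 falls in the class 25 – <50.
L = 25, CF = 0, f = 13, h = 25.
P10 = 25 + ((12.2 − 0)/13)·25 = 25 + 23.4615 = 48.4615.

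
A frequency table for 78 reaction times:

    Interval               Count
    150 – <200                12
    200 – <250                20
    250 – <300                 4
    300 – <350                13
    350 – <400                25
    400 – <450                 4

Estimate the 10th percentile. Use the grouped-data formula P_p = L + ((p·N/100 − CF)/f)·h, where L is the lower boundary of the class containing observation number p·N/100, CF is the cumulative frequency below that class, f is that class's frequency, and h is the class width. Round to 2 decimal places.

182.50

N = 78; target position k = 10/100 · 78 = 7.8.
Cumulative frequencies: 12, 32, 36, 49, 74, 78.
Observation 7.8 falls in the class 150 – <200.
L = 150, CF = 0, f = 12, h = 50.
P10 = 150 + ((7.8 − 0)/12)·50 = 150 + 32.5 = 182.5.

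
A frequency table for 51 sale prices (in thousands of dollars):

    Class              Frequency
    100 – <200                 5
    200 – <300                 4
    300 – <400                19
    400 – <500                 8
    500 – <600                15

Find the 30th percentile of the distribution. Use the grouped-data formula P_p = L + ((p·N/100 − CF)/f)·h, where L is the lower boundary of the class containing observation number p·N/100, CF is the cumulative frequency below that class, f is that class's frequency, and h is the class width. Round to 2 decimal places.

N = 51; target position k = 30/100 · 51 = 15.3.
Cumulative frequencies: 5, 9, 28, 36, 51.
Observation 15.3 falls in the class 300 – <400.
L = 300, CF = 9, f = 19, h = 100.
P30 = 300 + ((15.3 − 9)/19)·100 = 300 + 33.1579 = 333.158.

333.16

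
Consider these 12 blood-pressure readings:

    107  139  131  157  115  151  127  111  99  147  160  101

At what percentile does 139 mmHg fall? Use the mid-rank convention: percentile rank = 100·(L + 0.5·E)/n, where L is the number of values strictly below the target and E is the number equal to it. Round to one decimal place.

62.5

Sorted: 99, 101, 107, 111, 115, 127, 131, 139, 147, 151, 157, 160.
Count below 139: L = 7; count equal: E = 1; n = 12.
Percentile rank = 100·(7 + 0.5·1)/12 = 100·7.5/12 = 62.5.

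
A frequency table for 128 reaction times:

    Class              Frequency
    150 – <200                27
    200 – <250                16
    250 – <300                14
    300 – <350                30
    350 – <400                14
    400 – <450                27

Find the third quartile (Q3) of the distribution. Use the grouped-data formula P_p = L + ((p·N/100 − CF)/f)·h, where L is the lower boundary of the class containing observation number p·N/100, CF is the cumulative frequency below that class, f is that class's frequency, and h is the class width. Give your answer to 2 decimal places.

N = 128; target position k = 75/100 · 128 = 96.
Cumulative frequencies: 27, 43, 57, 87, 101, 128.
Observation 96 falls in the class 350 – <400.
L = 350, CF = 87, f = 14, h = 50.
P75 = 350 + ((96 − 87)/14)·50 = 350 + 32.1429 = 382.143.

382.14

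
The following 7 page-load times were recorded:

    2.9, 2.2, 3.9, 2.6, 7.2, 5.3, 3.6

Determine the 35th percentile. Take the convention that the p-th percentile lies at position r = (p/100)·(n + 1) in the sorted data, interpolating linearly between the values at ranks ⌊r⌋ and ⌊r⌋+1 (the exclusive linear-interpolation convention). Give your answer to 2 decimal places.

2.84

Sorted: 2.2, 2.6, 2.9, 3.6, 3.9, 5.3, 7.2.
n = 7.
r = (35/100)·(7 + 1) = 2.8.
Rank 2 is 2.6 and rank 3 is 2.9.
Interpolate: 2.6 + 0.8·(2.9 − 2.6) = 2.6 + 0.8·0.3 = 2.84.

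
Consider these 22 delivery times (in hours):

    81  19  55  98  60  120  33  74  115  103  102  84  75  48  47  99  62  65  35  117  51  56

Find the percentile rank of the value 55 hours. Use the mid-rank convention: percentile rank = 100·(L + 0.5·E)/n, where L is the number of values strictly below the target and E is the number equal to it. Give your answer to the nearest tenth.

Sorted: 19, 33, 35, 47, 48, 51, 55, 56, 60, 62, 65, 74, 75, 81, 84, 98, 99, 102, 103, 115, 117, 120.
Count below 55: L = 6; count equal: E = 1; n = 22.
Percentile rank = 100·(6 + 0.5·1)/22 = 100·6.5/22 = 29.55.

29.5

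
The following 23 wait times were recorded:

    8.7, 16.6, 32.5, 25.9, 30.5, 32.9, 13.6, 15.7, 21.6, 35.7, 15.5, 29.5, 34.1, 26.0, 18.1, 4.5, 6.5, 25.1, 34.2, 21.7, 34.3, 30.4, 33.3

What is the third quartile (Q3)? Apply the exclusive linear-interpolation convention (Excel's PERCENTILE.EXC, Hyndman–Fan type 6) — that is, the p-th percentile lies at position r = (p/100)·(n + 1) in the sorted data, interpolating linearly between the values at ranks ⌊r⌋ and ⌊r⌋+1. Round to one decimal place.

32.9

Sorted: 4.5, 6.5, 8.7, 13.6, 15.5, 15.7, 16.6, 18.1, 21.6, 21.7, 25.1, 25.9, 26.0, 29.5, 30.4, 30.5, 32.5, 32.9, 33.3, 34.1, 34.2, 34.3, 35.7.
n = 23.
r = (75/100)·(23 + 1) = 18.
r is an integer, so P75 is the value at rank 18: 32.9.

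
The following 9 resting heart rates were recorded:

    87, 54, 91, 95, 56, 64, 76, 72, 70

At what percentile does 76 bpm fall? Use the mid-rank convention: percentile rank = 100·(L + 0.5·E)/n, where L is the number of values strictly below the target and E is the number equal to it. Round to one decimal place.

61.1

Sorted: 54, 56, 64, 70, 72, 76, 87, 91, 95.
Count below 76: L = 5; count equal: E = 1; n = 9.
Percentile rank = 100·(5 + 0.5·1)/9 = 100·5.5/9 = 61.11.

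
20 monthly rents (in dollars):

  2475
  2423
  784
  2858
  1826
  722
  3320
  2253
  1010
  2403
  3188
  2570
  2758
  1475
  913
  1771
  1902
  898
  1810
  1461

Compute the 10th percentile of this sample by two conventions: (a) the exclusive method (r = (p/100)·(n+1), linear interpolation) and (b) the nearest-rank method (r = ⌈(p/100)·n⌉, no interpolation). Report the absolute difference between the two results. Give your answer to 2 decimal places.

Sorted: 722, 784, 898, 913, 1010, 1461, 1475, 1771, 1810, 1826, 1902, 2253, 2403, 2423, 2475, 2570, 2758, 2858, 3188, 3320.
n = 20.
(a) r = 2.1; between ranks 2 (784) and 3 (898): 795.4.
(b) the nearest-rank method: rank 2 → 784.
|795.4 − 784| = 11.4.

11.40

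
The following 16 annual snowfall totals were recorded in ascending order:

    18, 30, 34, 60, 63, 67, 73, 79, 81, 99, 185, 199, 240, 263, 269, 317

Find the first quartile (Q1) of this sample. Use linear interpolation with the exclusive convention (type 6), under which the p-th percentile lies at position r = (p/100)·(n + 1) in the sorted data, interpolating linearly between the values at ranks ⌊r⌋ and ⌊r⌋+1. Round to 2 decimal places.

n = 16.
r = (25/100)·(16 + 1) = 4.25.
Rank 4 is 60 and rank 5 is 63.
Interpolate: 60 + 0.25·(63 − 60) = 60 + 0.25·3 = 60.75.

60.75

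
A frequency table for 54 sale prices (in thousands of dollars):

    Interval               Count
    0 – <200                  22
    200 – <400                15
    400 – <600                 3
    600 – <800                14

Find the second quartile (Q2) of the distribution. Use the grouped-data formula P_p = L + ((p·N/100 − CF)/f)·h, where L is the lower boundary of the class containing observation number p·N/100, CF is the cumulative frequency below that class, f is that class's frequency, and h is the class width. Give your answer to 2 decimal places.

266.67

N = 54; target position k = 50/100 · 54 = 27.
Cumulative frequencies: 22, 37, 40, 54.
Observation 27 falls in the class 200 – <400.
L = 200, CF = 22, f = 15, h = 200.
P50 = 200 + ((27 − 22)/15)·200 = 200 + 66.6667 = 266.667.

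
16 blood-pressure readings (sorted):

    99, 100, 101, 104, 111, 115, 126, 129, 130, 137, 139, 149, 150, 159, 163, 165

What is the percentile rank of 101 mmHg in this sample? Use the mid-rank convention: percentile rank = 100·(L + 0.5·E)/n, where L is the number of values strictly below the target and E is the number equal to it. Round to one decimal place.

15.6

Count below 101: L = 2; count equal: E = 1; n = 16.
Percentile rank = 100·(2 + 0.5·1)/16 = 100·2.5/16 = 15.62.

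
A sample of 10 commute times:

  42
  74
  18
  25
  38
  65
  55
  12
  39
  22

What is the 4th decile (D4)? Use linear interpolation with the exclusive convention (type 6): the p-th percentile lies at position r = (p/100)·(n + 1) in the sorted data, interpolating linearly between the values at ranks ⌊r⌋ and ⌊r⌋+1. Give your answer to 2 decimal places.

30.20

Sorted: 12, 18, 22, 25, 38, 39, 42, 55, 65, 74.
n = 10.
r = (40/100)·(10 + 1) = 4.4.
Rank 4 is 25 and rank 5 is 38.
Interpolate: 25 + 0.4·(38 − 25) = 25 + 0.4·13 = 30.2.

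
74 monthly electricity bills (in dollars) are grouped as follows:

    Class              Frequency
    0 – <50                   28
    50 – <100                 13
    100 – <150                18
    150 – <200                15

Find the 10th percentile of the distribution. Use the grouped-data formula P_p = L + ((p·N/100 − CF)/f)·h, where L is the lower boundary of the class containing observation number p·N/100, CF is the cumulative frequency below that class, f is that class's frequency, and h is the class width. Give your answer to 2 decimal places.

13.21

N = 74; target position k = 10/100 · 74 = 7.4.
Cumulative frequencies: 28, 41, 59, 74.
Observation 7.4 falls in the class 0 – <50.
L = 0, CF = 0, f = 28, h = 50.
P10 = 0 + ((7.4 − 0)/28)·50 = 0 + 13.2143 = 13.2143.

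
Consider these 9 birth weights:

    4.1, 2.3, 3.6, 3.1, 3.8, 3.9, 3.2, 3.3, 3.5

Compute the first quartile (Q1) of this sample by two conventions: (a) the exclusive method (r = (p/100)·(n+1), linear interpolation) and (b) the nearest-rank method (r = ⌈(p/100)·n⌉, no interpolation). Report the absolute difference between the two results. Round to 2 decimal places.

Sorted: 2.3, 3.1, 3.2, 3.3, 3.5, 3.6, 3.8, 3.9, 4.1.
n = 9.
(a) r = 2.5; between ranks 2 (3.1) and 3 (3.2): 3.15.
(b) the nearest-rank method: rank 3 → 3.2.
|3.15 − 3.2| = 0.05.

0.05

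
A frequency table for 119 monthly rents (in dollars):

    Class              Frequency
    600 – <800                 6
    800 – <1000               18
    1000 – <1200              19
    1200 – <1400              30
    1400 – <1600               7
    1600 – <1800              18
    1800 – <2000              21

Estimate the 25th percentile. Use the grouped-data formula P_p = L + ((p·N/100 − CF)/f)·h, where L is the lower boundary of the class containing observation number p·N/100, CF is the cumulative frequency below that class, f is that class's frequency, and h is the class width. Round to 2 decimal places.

N = 119; target position k = 25/100 · 119 = 29.75.
Cumulative frequencies: 6, 24, 43, 73, 80, 98, 119.
Observation 29.75 falls in the class 1000 – <1200.
L = 1000, CF = 24, f = 19, h = 200.
P25 = 1000 + ((29.75 − 24)/19)·200 = 1000 + 60.5263 = 1060.53.

1060.53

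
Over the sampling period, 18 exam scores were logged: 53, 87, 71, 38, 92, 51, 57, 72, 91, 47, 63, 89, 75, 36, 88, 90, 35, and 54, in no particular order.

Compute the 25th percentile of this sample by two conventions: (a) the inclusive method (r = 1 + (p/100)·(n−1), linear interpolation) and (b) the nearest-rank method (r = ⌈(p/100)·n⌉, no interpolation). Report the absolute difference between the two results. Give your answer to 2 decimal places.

0.50

Sorted: 35, 36, 38, 47, 51, 53, 54, 57, 63, 71, 72, 75, 87, 88, 89, 90, 91, 92.
n = 18.
(a) r = 5.25; between ranks 5 (51) and 6 (53): 51.5.
(b) the nearest-rank method: rank 5 → 51.
|51.5 − 51| = 0.5.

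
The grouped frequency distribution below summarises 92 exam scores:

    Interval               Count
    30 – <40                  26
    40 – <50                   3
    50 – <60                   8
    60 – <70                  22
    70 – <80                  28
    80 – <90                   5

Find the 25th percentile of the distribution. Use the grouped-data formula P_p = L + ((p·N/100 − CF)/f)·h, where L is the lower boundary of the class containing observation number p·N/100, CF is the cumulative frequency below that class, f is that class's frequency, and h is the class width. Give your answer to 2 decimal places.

N = 92; target position k = 25/100 · 92 = 23.
Cumulative frequencies: 26, 29, 37, 59, 87, 92.
Observation 23 falls in the class 30 – <40.
L = 30, CF = 0, f = 26, h = 10.
P25 = 30 + ((23 − 0)/26)·10 = 30 + 8.84615 = 38.8462.

38.85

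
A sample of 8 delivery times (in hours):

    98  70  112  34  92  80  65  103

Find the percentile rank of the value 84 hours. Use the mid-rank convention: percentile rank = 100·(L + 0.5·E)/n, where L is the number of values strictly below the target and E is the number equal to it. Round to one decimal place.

Sorted: 34, 65, 70, 80, 92, 98, 103, 112.
Count below 84: L = 4; count equal: E = 0; n = 8.
Percentile rank = 100·(4 + 0.5·0)/8 = 100·4/8 = 50.

50.0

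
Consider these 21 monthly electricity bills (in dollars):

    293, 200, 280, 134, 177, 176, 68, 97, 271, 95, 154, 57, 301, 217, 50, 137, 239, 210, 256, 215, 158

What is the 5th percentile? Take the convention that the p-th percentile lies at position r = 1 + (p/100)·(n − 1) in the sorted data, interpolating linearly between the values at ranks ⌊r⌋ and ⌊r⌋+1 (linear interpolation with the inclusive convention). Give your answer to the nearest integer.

57

Sorted: 50, 57, 68, 95, 97, 134, 137, 154, 158, 176, 177, 200, 210, 215, 217, 239, 256, 271, 280, 293, 301.
n = 21.
r = 1 + (5/100)·(21 − 1) = 1 + 1 = 2.
r is an integer, so P5 is the value at rank 2: 57.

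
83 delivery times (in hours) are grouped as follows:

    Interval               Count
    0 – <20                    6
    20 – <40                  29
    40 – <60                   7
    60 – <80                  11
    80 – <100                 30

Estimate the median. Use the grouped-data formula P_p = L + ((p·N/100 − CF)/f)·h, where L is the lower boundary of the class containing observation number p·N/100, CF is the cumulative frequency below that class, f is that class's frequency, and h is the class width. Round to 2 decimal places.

N = 83; target position k = 50/100 · 83 = 41.5.
Cumulative frequencies: 6, 35, 42, 53, 83.
Observation 41.5 falls in the class 40 – <60.
L = 40, CF = 35, f = 7, h = 20.
P50 = 40 + ((41.5 − 35)/7)·20 = 40 + 18.5714 = 58.5714.

58.57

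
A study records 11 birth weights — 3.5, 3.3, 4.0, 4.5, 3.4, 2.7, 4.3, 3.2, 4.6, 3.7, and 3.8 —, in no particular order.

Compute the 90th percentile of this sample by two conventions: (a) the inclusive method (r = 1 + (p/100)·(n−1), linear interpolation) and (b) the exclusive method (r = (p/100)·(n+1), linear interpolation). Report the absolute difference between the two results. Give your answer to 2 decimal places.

Sorted: 2.7, 3.2, 3.3, 3.4, 3.5, 3.7, 3.8, 4.0, 4.3, 4.5, 4.6.
n = 11.
(a) r = 10 → value at rank 10 = 4.5.
(b) r = 10.8; between ranks 10 (4.5) and 11 (4.6): 4.58.
|4.5 − 4.58| = 0.08.

0.08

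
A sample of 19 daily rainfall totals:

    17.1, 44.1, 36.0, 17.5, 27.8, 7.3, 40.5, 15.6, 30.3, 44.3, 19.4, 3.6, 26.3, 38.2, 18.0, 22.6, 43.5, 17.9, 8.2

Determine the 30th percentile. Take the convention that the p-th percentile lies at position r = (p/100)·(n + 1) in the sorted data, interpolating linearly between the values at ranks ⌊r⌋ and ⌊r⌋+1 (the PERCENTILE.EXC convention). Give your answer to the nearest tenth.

Sorted: 3.6, 7.3, 8.2, 15.6, 17.1, 17.5, 17.9, 18.0, 19.4, 22.6, 26.3, 27.8, 30.3, 36.0, 38.2, 40.5, 43.5, 44.1, 44.3.
n = 19.
r = (30/100)·(19 + 1) = 6.
r is an integer, so P30 is the value at rank 6: 17.5.

17.5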